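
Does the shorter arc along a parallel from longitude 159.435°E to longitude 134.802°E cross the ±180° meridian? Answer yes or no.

Signed shortest Δλ = ((134.802 − 159.435 + 180) mod 360) − 180 = -24.633°.
Going west by 24.633° from +159.435° reaches +134.802° without touching 180°.

No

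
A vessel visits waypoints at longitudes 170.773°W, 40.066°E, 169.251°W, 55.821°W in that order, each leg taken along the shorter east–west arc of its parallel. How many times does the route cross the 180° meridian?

Leg 1: -170.773° → +40.066°, shortest Δλ = -149.161° (west) — crosses 180°.
Leg 2: +40.066° → -169.251°, shortest Δλ = 150.683° (east) — crosses 180°.
Leg 3: -169.251° → -55.821°, shortest Δλ = 113.43° (east) — does not cross 180°.
Total crossings: 2.

2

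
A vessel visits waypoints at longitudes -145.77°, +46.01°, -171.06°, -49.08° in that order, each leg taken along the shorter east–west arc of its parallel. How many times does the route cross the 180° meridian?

2

Leg 1: -145.77° → +46.01°, shortest Δλ = -168.22° (west) — crosses 180°.
Leg 2: +46.01° → -171.06°, shortest Δλ = 142.93° (east) — crosses 180°.
Leg 3: -171.06° → -49.08°, shortest Δλ = 121.98° (east) — does not cross 180°.
Total crossings: 2.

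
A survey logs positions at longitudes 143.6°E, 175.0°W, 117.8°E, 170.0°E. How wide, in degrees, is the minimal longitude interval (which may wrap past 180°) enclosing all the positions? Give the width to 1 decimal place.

67.2°

Sort the longitudes: -175.0°, +117.8°, +143.6°, +170.0°.
Eastward gaps between consecutive values (wrapping around): 292.8°, 25.8°, 26.4°, 15.0°.
Largest gap = 292.8° ⇒ minimal covering band is its complement: 360° − 292.8° = 67.2°.
Band runs from +117.8° eastward to -175.0°, crossing the antimeridian.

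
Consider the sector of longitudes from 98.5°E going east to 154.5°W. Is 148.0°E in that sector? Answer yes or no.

Yes

Band width going east from +98.5° to -154.5°: ((-154.5 − 98.5) mod 360) = 107.0°.
Offset of +148.0° east of the west edge: ((148.0 − 98.5) mod 360) = 49.5°.
49.5° ≤ 107.0° ⇒ inside.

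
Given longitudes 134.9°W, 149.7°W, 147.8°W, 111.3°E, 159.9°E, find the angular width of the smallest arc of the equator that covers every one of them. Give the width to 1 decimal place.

113.8°

Sort the longitudes: -149.7°, -147.8°, -134.9°, +111.3°, +159.9°.
Eastward gaps between consecutive values (wrapping around): 1.9°, 12.9°, 246.2°, 48.6°, 50.4°.
Largest gap = 246.2° ⇒ minimal covering band is its complement: 360° − 246.2° = 113.8°.
Band runs from +111.3° eastward to -134.9°, crossing the antimeridian.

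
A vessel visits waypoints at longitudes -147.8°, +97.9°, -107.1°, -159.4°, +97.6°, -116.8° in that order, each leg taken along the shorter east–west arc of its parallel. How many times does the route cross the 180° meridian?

4

Leg 1: -147.8° → +97.9°, shortest Δλ = -114.3° (west) — crosses 180°.
Leg 2: +97.9° → -107.1°, shortest Δλ = 155.0° (east) — crosses 180°.
Leg 3: -107.1° → -159.4°, shortest Δλ = -52.3° (west) — does not cross 180°.
Leg 4: -159.4° → +97.6°, shortest Δλ = -103.0° (west) — crosses 180°.
Leg 5: +97.6° → -116.8°, shortest Δλ = 145.6° (east) — crosses 180°.
Total crossings: 4.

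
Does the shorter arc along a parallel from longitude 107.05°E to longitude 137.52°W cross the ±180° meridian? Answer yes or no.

Naïve |-137.52 − 107.05| = 244.57° > 180°, so the shorter arc goes the other way round — across 180°.
Signed shortest Δλ = ((-137.52 − 107.05 + 180) mod 360) − 180 = 115.43°.
Going east by 115.43° from +107.05° passes through 180° before reaching -137.52°.

Yes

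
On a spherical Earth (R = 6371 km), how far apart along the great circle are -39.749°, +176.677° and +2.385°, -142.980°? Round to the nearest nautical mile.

Δλ = -142.980 − 176.677 = -319.657°; wrapped into (−180°, 180°]: 40.343°.
Δφ = 2.385 − -39.749 = 42.134°.
a = sin²(Δφ/2) + cos φ₁ · cos φ₂ · sin²(Δλ/2) = 0.220555.
c = 2·atan2(√a, √(1−a)) = 0.97775 rad → d = 6371·c ≈ 6229.25 km ≈ 3363.52 nmi.

3364 nmi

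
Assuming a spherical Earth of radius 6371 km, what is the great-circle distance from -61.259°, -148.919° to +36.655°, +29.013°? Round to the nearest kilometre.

Δλ = 29.013 − -148.919 = 177.932°.
Δφ = 36.655 − -61.259 = 97.914°.
a = sin²(Δφ/2) + cos φ₁ · cos φ₂ · sin²(Δλ/2) = 0.954478.
c = 2·atan2(√a, √(1−a)) = 2.71157 rad → d = 6371·c ≈ 17275.40 km.

17275 km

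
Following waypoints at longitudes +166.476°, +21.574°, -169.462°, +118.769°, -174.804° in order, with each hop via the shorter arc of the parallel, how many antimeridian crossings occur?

3

Leg 1: +166.476° → +21.574°, shortest Δλ = -144.902° (west) — does not cross 180°.
Leg 2: +21.574° → -169.462°, shortest Δλ = 168.964° (east) — crosses 180°.
Leg 3: -169.462° → +118.769°, shortest Δλ = -71.769° (west) — crosses 180°.
Leg 4: +118.769° → -174.804°, shortest Δλ = 66.427° (east) — crosses 180°.
Total crossings: 3.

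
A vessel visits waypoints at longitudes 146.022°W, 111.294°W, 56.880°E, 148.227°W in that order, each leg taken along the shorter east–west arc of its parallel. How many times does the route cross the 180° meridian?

1

Leg 1: -146.022° → -111.294°, shortest Δλ = 34.728° (east) — does not cross 180°.
Leg 2: -111.294° → +56.880°, shortest Δλ = 168.174° (east) — does not cross 180°.
Leg 3: +56.880° → -148.227°, shortest Δλ = 154.893° (east) — crosses 180°.
Total crossings: 1.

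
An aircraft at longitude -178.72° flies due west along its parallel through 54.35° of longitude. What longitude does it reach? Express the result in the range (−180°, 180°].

Start at -178.72°; shift −54.35° → -233.07°.
-233.07° lies outside (−180°, 180°]; add 360° → +126.93°.

+126.93°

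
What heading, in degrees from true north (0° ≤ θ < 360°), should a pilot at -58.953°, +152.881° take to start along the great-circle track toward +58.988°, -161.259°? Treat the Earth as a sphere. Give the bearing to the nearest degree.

Δλ = -161.259 − 152.881 = -314.140°; wrapped into (−180°, 180°]: 45.860°.
θ = atan2( sin Δλ · cos φ₂ , cos φ₁ · sin φ₂ − sin φ₁ · cos φ₂ · cos Δλ )
  = atan2(0.36974, 0.74942) = 26.260° → normalised to [0°, 360°): 26.260°.

26°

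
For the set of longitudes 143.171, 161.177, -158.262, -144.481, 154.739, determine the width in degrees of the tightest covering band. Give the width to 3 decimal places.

Sort the longitudes: -158.262°, -144.481°, +143.171°, +154.739°, +161.177°.
Eastward gaps between consecutive values (wrapping around): 13.781°, 287.652°, 11.568°, 6.438°, 40.561°.
Largest gap = 287.652° ⇒ minimal covering band is its complement: 360° − 287.652° = 72.348°.
Band runs from +143.171° eastward to -144.481°, crossing the antimeridian.

72.348°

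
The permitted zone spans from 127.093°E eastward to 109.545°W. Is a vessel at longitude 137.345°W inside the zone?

Yes

Band width going east from +127.093° to -109.545°: ((-109.545 − 127.093) mod 360) = 123.362°.
Offset of -137.345° east of the west edge: ((-137.345 − 127.093) mod 360) = 95.562°.
95.562° ≤ 123.362° ⇒ inside.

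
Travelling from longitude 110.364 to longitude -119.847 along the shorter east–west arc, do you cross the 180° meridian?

Naïve |-119.847 − 110.364| = 230.211° > 180°, so the shorter arc goes the other way round — across 180°.
Signed shortest Δλ = ((-119.847 − 110.364 + 180) mod 360) − 180 = 129.789°.
Going east by 129.789° from +110.364° passes through 180° before reaching -119.847°.

Yes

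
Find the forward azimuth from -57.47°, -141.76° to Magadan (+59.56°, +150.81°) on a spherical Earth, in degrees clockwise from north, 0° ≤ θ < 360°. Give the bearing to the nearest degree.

Δλ = 150.81 − -141.76 = 292.57°; wrapped into (−180°, 180°]: -67.43°.
θ = atan2( sin Δλ · cos φ₂ , cos φ₁ · sin φ₂ − sin φ₁ · cos φ₂ · cos Δλ )
  = atan2(-0.46783, 0.62756) = -36.704° → normalised to [0°, 360°): 323.296°.

323°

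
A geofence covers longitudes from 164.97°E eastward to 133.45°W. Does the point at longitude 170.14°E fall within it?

Yes

Band width going east from +164.97° to -133.45°: ((-133.45 − 164.97) mod 360) = 61.58°.
Offset of +170.14° east of the west edge: ((170.14 − 164.97) mod 360) = 5.17°.
5.17° ≤ 61.58° ⇒ inside.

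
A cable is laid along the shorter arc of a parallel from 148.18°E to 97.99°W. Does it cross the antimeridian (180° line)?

Yes

Naïve |-97.99 − 148.18| = 246.17° > 180°, so the shorter arc goes the other way round — across 180°.
Signed shortest Δλ = ((-97.99 − 148.18 + 180) mod 360) − 180 = 113.83°.
Going east by 113.83° from +148.18° passes through 180° before reaching -97.99°.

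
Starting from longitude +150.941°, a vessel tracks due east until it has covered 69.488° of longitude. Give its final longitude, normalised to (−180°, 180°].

-139.571°

Start at +150.941°; shift +69.488° → +220.429°.
+220.429° lies outside (−180°, 180°]; subtract 360° → -139.571°.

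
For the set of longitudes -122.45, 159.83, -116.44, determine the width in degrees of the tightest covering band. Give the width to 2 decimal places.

83.73°

Sort the longitudes: -122.45°, -116.44°, +159.83°.
Eastward gaps between consecutive values (wrapping around): 6.01°, 276.27°, 77.72°.
Largest gap = 276.27° ⇒ minimal covering band is its complement: 360° − 276.27° = 83.73°.
Band runs from +159.83° eastward to -116.44°, crossing the antimeridian.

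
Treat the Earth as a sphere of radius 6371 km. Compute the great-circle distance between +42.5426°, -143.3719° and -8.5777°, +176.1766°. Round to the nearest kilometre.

Δλ = 176.1766 − -143.3719 = 319.5485°; wrapped into (−180°, 180°]: -40.4515°.
Δφ = -8.5777 − 42.5426 = -51.1203°.
a = sin²(Δφ/2) + cos φ₁ · cos φ₂ · sin²(Δλ/2) = 0.273232.
c = 2·atan2(√a, √(1−a)) = 1.10007 rad → d = 6371·c ≈ 7008.53 km.

7009 km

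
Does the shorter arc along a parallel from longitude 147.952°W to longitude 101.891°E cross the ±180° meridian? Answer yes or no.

Naïve |101.891 − -147.952| = 249.843° > 180°, so the shorter arc goes the other way round — across 180°.
Signed shortest Δλ = ((101.891 − -147.952 + 180) mod 360) − 180 = -110.157°.
Going west by 110.157° from -147.952° passes through 180° before reaching +101.891°.

Yes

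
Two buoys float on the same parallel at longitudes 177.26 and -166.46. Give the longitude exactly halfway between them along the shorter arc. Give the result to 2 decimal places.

-174.60°

Signed shortest Δλ from +177.26° to -166.46° is +16.28°.
Midpoint longitude = +177.26° + (+16.28°)/2 = +177.26° + 8.14° = +185.40°.
Normalise into (−180°, 180°]: -174.60°.
(The naïve average (+177.26 + -166.46)/2 = 5.4° is on the wrong side of the globe.)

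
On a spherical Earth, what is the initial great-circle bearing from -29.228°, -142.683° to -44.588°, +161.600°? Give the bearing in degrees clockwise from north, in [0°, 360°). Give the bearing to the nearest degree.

235°

Δλ = 161.600 − -142.683 = 304.283°; wrapped into (−180°, 180°]: -55.717°.
θ = atan2( sin Δλ · cos φ₂ , cos φ₁ · sin φ₂ − sin φ₁ · cos φ₂ · cos Δλ )
  = atan2(-0.58844, -0.41675) = -125.307° → normalised to [0°, 360°): 234.693°.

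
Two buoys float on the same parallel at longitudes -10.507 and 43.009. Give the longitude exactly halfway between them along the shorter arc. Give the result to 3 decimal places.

+16.251°

Signed shortest Δλ from -10.507° to +43.009° is +53.516°.
Midpoint longitude = -10.507° + (+53.516°)/2 = -10.507° + 26.758° = +16.251°.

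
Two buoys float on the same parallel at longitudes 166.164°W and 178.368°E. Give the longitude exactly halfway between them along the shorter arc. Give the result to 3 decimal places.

173.898°W

Signed shortest Δλ from -166.164° to +178.368° is -15.468°.
Midpoint longitude = -166.164° + (-15.468°)/2 = -166.164° − 7.734° = -173.898°.
(The naïve average (-166.164 + +178.368)/2 = 6.102° is on the wrong side of the globe.)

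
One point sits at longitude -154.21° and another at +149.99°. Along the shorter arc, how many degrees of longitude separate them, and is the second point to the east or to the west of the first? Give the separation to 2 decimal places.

55.80° west

Raw difference: 149.99 − -154.21 = 304.2°.
Normalise into (−180°, 180°]: 304.2° − 360° = -55.8°.
Negative ⇒ the second point lies to the west; separation 55.80°.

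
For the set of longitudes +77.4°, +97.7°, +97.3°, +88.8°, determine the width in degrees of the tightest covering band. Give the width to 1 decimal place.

Sort the longitudes: +77.4°, +88.8°, +97.3°, +97.7°.
Eastward gaps between consecutive values (wrapping around): 11.4°, 8.5°, 0.4°, 339.7°.
Largest gap = 339.7° ⇒ minimal covering band is its complement: 360° − 339.7° = 20.3°.
Band runs from +77.4° eastward to +97.7°.

20.3°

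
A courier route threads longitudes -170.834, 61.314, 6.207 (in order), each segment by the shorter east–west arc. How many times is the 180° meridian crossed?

Leg 1: -170.834° → +61.314°, shortest Δλ = -127.852° (west) — crosses 180°.
Leg 2: +61.314° → +6.207°, shortest Δλ = -55.107° (west) — does not cross 180°.
Total crossings: 1.

1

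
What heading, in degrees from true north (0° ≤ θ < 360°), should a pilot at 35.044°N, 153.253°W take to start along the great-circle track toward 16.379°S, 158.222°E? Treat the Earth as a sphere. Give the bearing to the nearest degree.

230°

Δλ = 158.222 − -153.253 = 311.475°; wrapped into (−180°, 180°]: -48.525°.
θ = atan2( sin Δλ · cos φ₂ , cos φ₁ · sin φ₂ − sin φ₁ · cos φ₂ · cos Δλ )
  = atan2(-0.71884, -0.59573) = -129.650° → normalised to [0°, 360°): 230.350°.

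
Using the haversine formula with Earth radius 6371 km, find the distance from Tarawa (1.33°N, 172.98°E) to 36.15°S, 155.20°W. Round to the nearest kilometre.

5311 km

Δλ = -155.20 − 172.98 = -328.18°; wrapped into (−180°, 180°]: 31.82°.
Δφ = -36.15 − 1.33 = -37.48°.
a = sin²(Δφ/2) + cos φ₁ · cos φ₂ · sin²(Δλ/2) = 0.163879.
c = 2·atan2(√a, √(1−a)) = 0.83356 rad → d = 6371·c ≈ 5310.63 km.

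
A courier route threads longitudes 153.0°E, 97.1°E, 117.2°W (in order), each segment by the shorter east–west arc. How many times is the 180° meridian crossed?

1

Leg 1: +153.0° → +97.1°, shortest Δλ = -55.9° (west) — does not cross 180°.
Leg 2: +97.1° → -117.2°, shortest Δλ = 145.7° (east) — crosses 180°.
Total crossings: 1.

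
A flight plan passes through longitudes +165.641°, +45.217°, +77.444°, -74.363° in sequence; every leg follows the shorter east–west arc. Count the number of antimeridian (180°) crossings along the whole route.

0

Leg 1: +165.641° → +45.217°, shortest Δλ = -120.424° (west) — does not cross 180°.
Leg 2: +45.217° → +77.444°, shortest Δλ = 32.227° (east) — does not cross 180°.
Leg 3: +77.444° → -74.363°, shortest Δλ = -151.807° (west) — does not cross 180°.
Total crossings: 0.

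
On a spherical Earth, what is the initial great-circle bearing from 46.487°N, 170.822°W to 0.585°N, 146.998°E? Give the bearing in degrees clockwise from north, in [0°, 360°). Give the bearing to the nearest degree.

Δλ = 146.998 − -170.822 = 317.820°; wrapped into (−180°, 180°]: -42.180°.
θ = atan2( sin Δλ · cos φ₂ , cos φ₁ · sin φ₂ − sin φ₁ · cos φ₂ · cos Δλ )
  = atan2(-0.67143, -0.53036) = -128.305° → normalised to [0°, 360°): 231.695°.

232°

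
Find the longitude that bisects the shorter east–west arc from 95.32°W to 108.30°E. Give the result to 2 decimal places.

173.51°W

Signed shortest Δλ from -95.32° to +108.30° is -156.38°.
Midpoint longitude = -95.32° + (-156.38°)/2 = -95.32° − 78.19° = -173.51°.
(The naïve average (-95.32 + +108.30)/2 = 6.49° is on the wrong side of the globe.)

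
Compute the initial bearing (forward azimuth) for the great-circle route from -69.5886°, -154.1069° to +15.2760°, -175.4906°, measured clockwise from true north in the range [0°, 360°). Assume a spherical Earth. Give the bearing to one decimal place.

Δλ = -175.4906 − -154.1069 = -21.3837°.
θ = atan2( sin Δλ · cos φ₂ , cos φ₁ · sin φ₂ − sin φ₁ · cos φ₂ · cos Δλ )
  = atan2(-0.35173, 0.93375) = -20.641° → normalised to [0°, 360°): 339.359°.

339.4°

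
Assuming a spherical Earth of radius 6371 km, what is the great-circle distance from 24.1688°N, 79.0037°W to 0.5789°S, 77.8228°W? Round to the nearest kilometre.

2755 km

Δλ = -77.8228 − -79.0037 = 1.1809°.
Δφ = -0.5789 − 24.1688 = -24.7477°.
a = sin²(Δφ/2) + cos φ₁ · cos φ₂ · sin²(Δλ/2) = 0.046017.
c = 2·atan2(√a, √(1−a)) = 0.43239 rad → d = 6371·c ≈ 2754.77 km.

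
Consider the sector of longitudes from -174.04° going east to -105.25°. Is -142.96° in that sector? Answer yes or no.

Band width going east from -174.04° to -105.25°: ((-105.25 − -174.04) mod 360) = 68.79°.
Offset of -142.96° east of the west edge: ((-142.96 − -174.04) mod 360) = 31.08°.
31.08° ≤ 68.79° ⇒ inside.

Yes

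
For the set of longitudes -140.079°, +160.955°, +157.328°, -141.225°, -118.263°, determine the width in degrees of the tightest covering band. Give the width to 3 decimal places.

Sort the longitudes: -141.225°, -140.079°, -118.263°, +157.328°, +160.955°.
Eastward gaps between consecutive values (wrapping around): 1.146°, 21.816°, 275.591°, 3.627°, 57.820°.
Largest gap = 275.591° ⇒ minimal covering band is its complement: 360° − 275.591° = 84.409°.
Band runs from +157.328° eastward to -118.263°, crossing the antimeridian.

84.409°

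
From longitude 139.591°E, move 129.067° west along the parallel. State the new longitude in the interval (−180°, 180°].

Start at +139.591°; shift −129.067° → +10.524°.
+10.524° already lies in (−180°, 180°].

10.524°E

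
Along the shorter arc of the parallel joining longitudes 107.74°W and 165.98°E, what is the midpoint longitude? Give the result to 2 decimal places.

Signed shortest Δλ from -107.74° to +165.98° is -86.28°.
Midpoint longitude = -107.74° + (-86.28°)/2 = -107.74° − 43.14° = -150.88°.
(The naïve average (-107.74 + +165.98)/2 = 29.12° is on the wrong side of the globe.)

150.88°W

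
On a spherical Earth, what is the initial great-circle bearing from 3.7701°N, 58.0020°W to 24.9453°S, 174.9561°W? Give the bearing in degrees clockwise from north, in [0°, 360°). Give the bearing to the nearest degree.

Δλ = -174.9561 − -58.0020 = -116.9541°.
θ = atan2( sin Δλ · cos φ₂ , cos φ₁ · sin φ₂ − sin φ₁ · cos φ₂ · cos Δλ )
  = atan2(-0.80821, -0.39382) = -115.978° → normalised to [0°, 360°): 244.022°.

244°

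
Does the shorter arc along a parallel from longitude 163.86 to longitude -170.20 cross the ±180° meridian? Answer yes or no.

Yes

Naïve |-170.20 − 163.86| = 334.06° > 180°, so the shorter arc goes the other way round — across 180°.
Signed shortest Δλ = ((-170.20 − 163.86 + 180) mod 360) − 180 = 25.94°.
Going east by 25.94° from +163.86° passes through 180° before reaching -170.20°.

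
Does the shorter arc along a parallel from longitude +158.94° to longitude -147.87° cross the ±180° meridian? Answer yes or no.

Naïve |-147.87 − 158.94| = 306.81° > 180°, so the shorter arc goes the other way round — across 180°.
Signed shortest Δλ = ((-147.87 − 158.94 + 180) mod 360) − 180 = 53.19°.
Going east by 53.19° from +158.94° passes through 180° before reaching -147.87°.

Yes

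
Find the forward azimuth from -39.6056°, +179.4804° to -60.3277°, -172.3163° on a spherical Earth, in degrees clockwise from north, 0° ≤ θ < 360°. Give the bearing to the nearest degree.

169°

Δλ = -172.3163 − 179.4804 = -351.7967°; wrapped into (−180°, 180°]: 8.2033°.
θ = atan2( sin Δλ · cos φ₂ , cos φ₁ · sin φ₂ − sin φ₁ · cos φ₂ · cos Δλ )
  = atan2(0.07064, -0.35706) = 168.810° → normalised to [0°, 360°): 168.810°.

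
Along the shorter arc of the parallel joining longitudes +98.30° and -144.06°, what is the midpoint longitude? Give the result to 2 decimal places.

+157.12°

Signed shortest Δλ from +98.30° to -144.06° is +117.64°.
Midpoint longitude = +98.30° + (+117.64°)/2 = +98.30° + 58.82° = +157.12°.
(The naïve average (+98.30 + -144.06)/2 = -22.88° is on the wrong side of the globe.)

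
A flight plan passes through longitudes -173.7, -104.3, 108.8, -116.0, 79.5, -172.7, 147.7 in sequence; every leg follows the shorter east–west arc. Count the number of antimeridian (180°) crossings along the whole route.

5

Leg 1: -173.7° → -104.3°, shortest Δλ = 69.4° (east) — does not cross 180°.
Leg 2: -104.3° → +108.8°, shortest Δλ = -146.9° (west) — crosses 180°.
Leg 3: +108.8° → -116.0°, shortest Δλ = 135.2° (east) — crosses 180°.
Leg 4: -116.0° → +79.5°, shortest Δλ = -164.5° (west) — crosses 180°.
Leg 5: +79.5° → -172.7°, shortest Δλ = 107.8° (east) — crosses 180°.
Leg 6: -172.7° → +147.7°, shortest Δλ = -39.6° (west) — crosses 180°.
Total crossings: 5.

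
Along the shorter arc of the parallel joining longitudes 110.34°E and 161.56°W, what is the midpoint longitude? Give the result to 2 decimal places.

154.39°E

Signed shortest Δλ from +110.34° to -161.56° is +88.10°.
Midpoint longitude = +110.34° + (+88.10°)/2 = +110.34° + 44.05° = +154.39°.
(The naïve average (+110.34 + -161.56)/2 = -25.61° is on the wrong side of the globe.)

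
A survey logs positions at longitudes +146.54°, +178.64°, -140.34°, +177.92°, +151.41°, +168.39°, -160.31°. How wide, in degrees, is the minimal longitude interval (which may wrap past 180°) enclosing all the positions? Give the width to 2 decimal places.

73.12°

Sort the longitudes: -160.31°, -140.34°, +146.54°, +151.41°, +168.39°, +177.92°, +178.64°.
Eastward gaps between consecutive values (wrapping around): 19.97°, 286.88°, 4.87°, 16.98°, 9.53°, 0.72°, 21.05°.
Largest gap = 286.88° ⇒ minimal covering band is its complement: 360° − 286.88° = 73.12°.
Band runs from +146.54° eastward to -140.34°, crossing the antimeridian.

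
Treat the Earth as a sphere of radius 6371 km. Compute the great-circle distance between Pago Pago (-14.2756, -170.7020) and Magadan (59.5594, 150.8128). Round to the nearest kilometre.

8908 km

Δλ = 150.8128 − -170.7020 = 321.5148°; wrapped into (−180°, 180°]: -38.4852°.
Δφ = 59.5594 − -14.2756 = 73.8350°.
a = sin²(Δφ/2) + cos φ₁ · cos φ₂ · sin²(Δλ/2) = 0.414128.
c = 2·atan2(√a, √(1−a)) = 1.39820 rad → d = 6371·c ≈ 8907.91 km.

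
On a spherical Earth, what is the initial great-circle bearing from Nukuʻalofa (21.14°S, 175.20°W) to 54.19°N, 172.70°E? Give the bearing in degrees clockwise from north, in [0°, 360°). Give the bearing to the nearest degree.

353°

Δλ = 172.70 − -175.20 = 347.90°; wrapped into (−180°, 180°]: -12.10°.
θ = atan2( sin Δλ · cos φ₂ , cos φ₁ · sin φ₂ − sin φ₁ · cos φ₂ · cos Δλ )
  = atan2(-0.12265, 0.96271) = -7.260° → normalised to [0°, 360°): 352.740°.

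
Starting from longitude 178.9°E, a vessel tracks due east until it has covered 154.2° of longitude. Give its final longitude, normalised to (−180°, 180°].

Start at +178.9°; shift +154.2° → +333.1°.
+333.1° lies outside (−180°, 180°]; subtract 360° → -26.9°.

26.9°W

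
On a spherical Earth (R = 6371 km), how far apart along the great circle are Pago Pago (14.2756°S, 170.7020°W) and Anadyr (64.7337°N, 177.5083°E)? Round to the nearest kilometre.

Δλ = 177.5083 − -170.7020 = 348.2103°; wrapped into (−180°, 180°]: -11.7897°.
Δφ = 64.7337 − -14.2756 = 79.0093°.
a = sin²(Δφ/2) + cos φ₁ · cos φ₂ · sin²(Δλ/2) = 0.409038.
c = 2·atan2(√a, √(1−a)) = 1.38785 rad → d = 6371·c ≈ 8842.02 km.

8842 km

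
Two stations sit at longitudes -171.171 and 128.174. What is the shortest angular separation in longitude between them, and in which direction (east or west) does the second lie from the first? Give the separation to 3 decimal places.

60.655° west

Raw difference: 128.174 − -171.171 = 299.345°.
Normalise into (−180°, 180°]: 299.345° − 360° = -60.655°.
Negative ⇒ the second point lies to the west; separation 60.655°.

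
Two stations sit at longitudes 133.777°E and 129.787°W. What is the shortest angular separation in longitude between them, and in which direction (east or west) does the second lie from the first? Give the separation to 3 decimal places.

Raw difference: -129.787 − 133.777 = -263.564°.
Normalise into (−180°, 180°]: -263.564° + 360° = 96.436°.
Positive ⇒ the second point lies to the east; separation 96.436°.

96.436° east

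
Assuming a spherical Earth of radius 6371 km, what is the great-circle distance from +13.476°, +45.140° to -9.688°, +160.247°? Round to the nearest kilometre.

12953 km

Δλ = 160.247 − 45.140 = 115.107°.
Δφ = -9.688 − 13.476 = -23.164°.
a = sin²(Δφ/2) + cos φ₁ · cos φ₂ · sin²(Δλ/2) = 0.722980.
c = 2·atan2(√a, √(1−a)) = 2.03304 rad → d = 6371·c ≈ 12952.51 km.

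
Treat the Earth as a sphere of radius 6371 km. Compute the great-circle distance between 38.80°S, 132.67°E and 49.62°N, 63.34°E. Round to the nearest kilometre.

11943 km

Δλ = 63.34 − 132.67 = -69.33°.
Δφ = 49.62 − -38.80 = 88.42°.
a = sin²(Δφ/2) + cos φ₁ · cos φ₂ · sin²(Δλ/2) = 0.649552.
c = 2·atan2(√a, √(1−a)) = 1.87455 rad → d = 6371·c ≈ 11942.75 km.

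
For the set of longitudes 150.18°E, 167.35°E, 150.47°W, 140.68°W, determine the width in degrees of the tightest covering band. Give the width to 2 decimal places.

69.14°

Sort the longitudes: -150.47°, -140.68°, +150.18°, +167.35°.
Eastward gaps between consecutive values (wrapping around): 9.79°, 290.86°, 17.17°, 42.18°.
Largest gap = 290.86° ⇒ minimal covering band is its complement: 360° − 290.86° = 69.14°.
Band runs from +150.18° eastward to -140.68°, crossing the antimeridian.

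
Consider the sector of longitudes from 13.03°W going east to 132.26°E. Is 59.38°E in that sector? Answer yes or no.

Yes

Band width going east from -13.03° to +132.26°: ((132.26 − -13.03) mod 360) = 145.29°.
Offset of +59.38° east of the west edge: ((59.38 − -13.03) mod 360) = 72.41°.
72.41° ≤ 145.29° ⇒ inside.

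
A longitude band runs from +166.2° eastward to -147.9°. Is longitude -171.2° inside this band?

Yes

Band width going east from +166.2° to -147.9°: ((-147.9 − 166.2) mod 360) = 45.9°.
Offset of -171.2° east of the west edge: ((-171.2 − 166.2) mod 360) = 22.6°.
22.6° ≤ 45.9° ⇒ inside.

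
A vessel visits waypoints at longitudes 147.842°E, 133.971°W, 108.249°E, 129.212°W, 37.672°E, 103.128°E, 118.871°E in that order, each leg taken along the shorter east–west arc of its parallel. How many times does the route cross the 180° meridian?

Leg 1: +147.842° → -133.971°, shortest Δλ = 78.187° (east) — crosses 180°.
Leg 2: -133.971° → +108.249°, shortest Δλ = -117.78° (west) — crosses 180°.
Leg 3: +108.249° → -129.212°, shortest Δλ = 122.539° (east) — crosses 180°.
Leg 4: -129.212° → +37.672°, shortest Δλ = 166.884° (east) — does not cross 180°.
Leg 5: +37.672° → +103.128°, shortest Δλ = 65.456° (east) — does not cross 180°.
Leg 6: +103.128° → +118.871°, shortest Δλ = 15.743° (east) — does not cross 180°.
Total crossings: 3.

3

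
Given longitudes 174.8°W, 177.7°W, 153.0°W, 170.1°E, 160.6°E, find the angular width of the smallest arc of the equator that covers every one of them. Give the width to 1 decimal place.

46.4°

Sort the longitudes: -177.7°, -174.8°, -153.0°, +160.6°, +170.1°.
Eastward gaps between consecutive values (wrapping around): 2.9°, 21.8°, 313.6°, 9.5°, 12.2°.
Largest gap = 313.6° ⇒ minimal covering band is its complement: 360° − 313.6° = 46.4°.
Band runs from +160.6° eastward to -153.0°, crossing the antimeridian.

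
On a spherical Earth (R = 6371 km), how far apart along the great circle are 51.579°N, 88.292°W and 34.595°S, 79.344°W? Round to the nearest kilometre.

Δλ = -79.344 − -88.292 = 8.948°.
Δφ = -34.595 − 51.579 = -86.174°.
a = sin²(Δφ/2) + cos φ₁ · cos φ₂ · sin²(Δλ/2) = 0.469750.
c = 2·atan2(√a, √(1−a)) = 1.51026 rad → d = 6371·c ≈ 9621.86 km.

9622 km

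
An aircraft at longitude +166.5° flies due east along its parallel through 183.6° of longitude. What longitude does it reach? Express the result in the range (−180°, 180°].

-9.9°

Start at +166.5°; shift +183.6° → +350.1°.
+350.1° lies outside (−180°, 180°]; subtract 360° → -9.9°.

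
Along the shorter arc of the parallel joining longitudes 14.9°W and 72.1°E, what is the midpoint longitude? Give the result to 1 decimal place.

28.6°E

Signed shortest Δλ from -14.9° to +72.1° is +87.0°.
Midpoint longitude = -14.9° + (+87.0°)/2 = -14.9° + 43.5° = +28.6°.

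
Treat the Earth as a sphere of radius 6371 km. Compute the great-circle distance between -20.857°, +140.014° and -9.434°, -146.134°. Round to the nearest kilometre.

Δλ = -146.134 − 140.014 = -286.148°; wrapped into (−180°, 180°]: 73.852°.
Δφ = -9.434 − -20.857 = 11.423°.
a = sin²(Δφ/2) + cos φ₁ · cos φ₂ · sin²(Δλ/2) = 0.342631.
c = 2·atan2(√a, √(1−a)) = 1.25062 rad → d = 6371·c ≈ 7967.67 km.

7968 km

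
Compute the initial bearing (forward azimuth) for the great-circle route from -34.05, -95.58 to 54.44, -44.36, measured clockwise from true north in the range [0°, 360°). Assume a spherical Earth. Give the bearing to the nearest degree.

27°

Δλ = -44.36 − -95.58 = 51.22°.
θ = atan2( sin Δλ · cos φ₂ , cos φ₁ · sin φ₂ − sin φ₁ · cos φ₂ · cos Δλ )
  = atan2(0.45336, 0.87798) = 27.310° → normalised to [0°, 360°): 27.310°.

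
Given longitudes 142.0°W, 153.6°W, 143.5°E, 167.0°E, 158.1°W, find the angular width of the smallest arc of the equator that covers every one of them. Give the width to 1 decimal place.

Sort the longitudes: -158.1°, -153.6°, -142.0°, +143.5°, +167.0°.
Eastward gaps between consecutive values (wrapping around): 4.5°, 11.6°, 285.5°, 23.5°, 34.9°.
Largest gap = 285.5° ⇒ minimal covering band is its complement: 360° − 285.5° = 74.5°.
Band runs from +143.5° eastward to -142.0°, crossing the antimeridian.

74.5°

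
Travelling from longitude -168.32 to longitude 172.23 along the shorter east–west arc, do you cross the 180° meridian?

Naïve |172.23 − -168.32| = 340.55° > 180°, so the shorter arc goes the other way round — across 180°.
Signed shortest Δλ = ((172.23 − -168.32 + 180) mod 360) − 180 = -19.45°.
Going west by 19.45° from -168.32° passes through 180° before reaching +172.23°.

Yes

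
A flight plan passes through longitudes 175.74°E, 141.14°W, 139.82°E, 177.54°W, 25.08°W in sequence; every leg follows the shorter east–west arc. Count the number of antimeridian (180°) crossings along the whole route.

Leg 1: +175.74° → -141.14°, shortest Δλ = 43.12° (east) — crosses 180°.
Leg 2: -141.14° → +139.82°, shortest Δλ = -79.04° (west) — crosses 180°.
Leg 3: +139.82° → -177.54°, shortest Δλ = 42.64° (east) — crosses 180°.
Leg 4: -177.54° → -25.08°, shortest Δλ = 152.46° (east) — does not cross 180°.
Total crossings: 3.

3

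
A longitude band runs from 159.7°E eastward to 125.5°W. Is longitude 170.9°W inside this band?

Yes

Band width going east from +159.7° to -125.5°: ((-125.5 − 159.7) mod 360) = 74.8°.
Offset of -170.9° east of the west edge: ((-170.9 − 159.7) mod 360) = 29.4°.
29.4° ≤ 74.8° ⇒ inside.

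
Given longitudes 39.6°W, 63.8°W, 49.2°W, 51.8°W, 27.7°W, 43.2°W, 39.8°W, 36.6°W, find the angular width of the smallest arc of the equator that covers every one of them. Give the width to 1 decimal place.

Sort the longitudes: -63.8°, -51.8°, -49.2°, -43.2°, -39.8°, -39.6°, -36.6°, -27.7°.
Eastward gaps between consecutive values (wrapping around): 12.0°, 2.6°, 6.0°, 3.4°, 0.2°, 3.0°, 8.9°, 323.9°.
Largest gap = 323.9° ⇒ minimal covering band is its complement: 360° − 323.9° = 36.1°.
Band runs from -63.8° eastward to -27.7°.

36.1°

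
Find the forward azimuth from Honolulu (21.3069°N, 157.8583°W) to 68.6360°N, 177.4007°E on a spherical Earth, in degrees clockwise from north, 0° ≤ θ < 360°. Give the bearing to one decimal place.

348.5°

Δλ = 177.4007 − -157.8583 = 335.2590°; wrapped into (−180°, 180°]: -24.7410°.
θ = atan2( sin Δλ · cos φ₂ , cos φ₁ · sin φ₂ − sin φ₁ · cos φ₂ · cos Δλ )
  = atan2(-0.15246, 0.74741) = -11.529° → normalised to [0°, 360°): 348.471°.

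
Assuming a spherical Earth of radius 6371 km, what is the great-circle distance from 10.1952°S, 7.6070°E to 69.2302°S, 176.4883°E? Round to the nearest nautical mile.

Δλ = 176.4883 − 7.6070 = 168.8813°.
Δφ = -69.2302 − -10.1952 = -59.0350°.
a = sin²(Δφ/2) + cos φ₁ · cos φ₂ · sin²(Δλ/2) = 0.588482.
c = 2·atan2(√a, √(1−a)) = 1.74870 rad → d = 6371·c ≈ 11140.95 km ≈ 6015.63 nmi.

6016 nmi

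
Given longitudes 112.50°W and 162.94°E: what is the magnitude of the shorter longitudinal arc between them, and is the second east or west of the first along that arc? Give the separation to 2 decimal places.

84.56° west

Raw difference: 162.94 − -112.50 = 275.44°.
Normalise into (−180°, 180°]: 275.44° − 360° = -84.56°.
Negative ⇒ the second point lies to the west; separation 84.56°.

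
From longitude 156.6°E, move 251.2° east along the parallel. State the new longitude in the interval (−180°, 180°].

Start at +156.6°; shift +251.2° → +407.8°.
+407.8° lies outside (−180°, 180°]; subtract 360° → +47.8°.

47.8°E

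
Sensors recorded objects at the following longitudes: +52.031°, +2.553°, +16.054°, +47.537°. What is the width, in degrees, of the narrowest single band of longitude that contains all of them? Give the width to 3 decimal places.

Sort the longitudes: +2.553°, +16.054°, +47.537°, +52.031°.
Eastward gaps between consecutive values (wrapping around): 13.501°, 31.483°, 4.494°, 310.522°.
Largest gap = 310.522° ⇒ minimal covering band is its complement: 360° − 310.522° = 49.478°.
Band runs from +2.553° eastward to +52.031°.

49.478°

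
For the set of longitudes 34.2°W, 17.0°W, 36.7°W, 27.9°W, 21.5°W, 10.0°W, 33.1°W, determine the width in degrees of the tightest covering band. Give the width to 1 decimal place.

Sort the longitudes: -36.7°, -34.2°, -33.1°, -27.9°, -21.5°, -17.0°, -10.0°.
Eastward gaps between consecutive values (wrapping around): 2.5°, 1.1°, 5.2°, 6.4°, 4.5°, 7.0°, 333.3°.
Largest gap = 333.3° ⇒ minimal covering band is its complement: 360° − 333.3° = 26.7°.
Band runs from -36.7° eastward to -10.0°.

26.7°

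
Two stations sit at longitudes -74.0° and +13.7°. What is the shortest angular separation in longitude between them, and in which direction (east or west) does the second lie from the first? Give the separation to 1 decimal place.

87.7° east

Raw difference: 13.7 − -74.0 = 87.7°.
Normalise into (−180°, 180°]: 87.7° stays 87.7°.
Positive ⇒ the second point lies to the east; separation 87.7°.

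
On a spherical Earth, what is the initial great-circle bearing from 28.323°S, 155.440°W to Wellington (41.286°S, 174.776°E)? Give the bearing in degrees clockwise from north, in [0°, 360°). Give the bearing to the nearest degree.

Δλ = 174.776 − -155.440 = 330.216°; wrapped into (−180°, 180°]: -29.784°.
θ = atan2( sin Δλ · cos φ₂ , cos φ₁ · sin φ₂ − sin φ₁ · cos φ₂ · cos Δλ )
  = atan2(-0.37326, -0.27141) = -126.023° → normalised to [0°, 360°): 233.977°.

234°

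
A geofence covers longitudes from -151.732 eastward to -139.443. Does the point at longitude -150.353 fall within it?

Band width going east from -151.732° to -139.443°: ((-139.443 − -151.732) mod 360) = 12.289°.
Offset of -150.353° east of the west edge: ((-150.353 − -151.732) mod 360) = 1.379°.
1.379° ≤ 12.289° ⇒ inside.

Yes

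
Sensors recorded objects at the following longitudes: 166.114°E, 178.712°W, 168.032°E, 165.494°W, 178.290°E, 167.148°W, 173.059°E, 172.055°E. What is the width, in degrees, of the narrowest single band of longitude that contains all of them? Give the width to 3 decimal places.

28.392°

Sort the longitudes: -178.712°, -167.148°, -165.494°, +166.114°, +168.032°, +172.055°, +173.059°, +178.290°.
Eastward gaps between consecutive values (wrapping around): 11.564°, 1.654°, 331.608°, 1.918°, 4.023°, 1.004°, 5.231°, 2.998°.
Largest gap = 331.608° ⇒ minimal covering band is its complement: 360° − 331.608° = 28.392°.
Band runs from +166.114° eastward to -165.494°, crossing the antimeridian.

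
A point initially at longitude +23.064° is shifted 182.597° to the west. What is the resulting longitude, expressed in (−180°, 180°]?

Start at +23.064°; shift −182.597° → -159.533°.
-159.533° already lies in (−180°, 180°].

-159.533°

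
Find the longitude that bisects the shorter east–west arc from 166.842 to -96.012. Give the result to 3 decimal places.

-144.585°

Signed shortest Δλ from +166.842° to -96.012° is +97.146°.
Midpoint longitude = +166.842° + (+97.146°)/2 = +166.842° + 48.573° = +215.415°.
Normalise into (−180°, 180°]: -144.585°.
(The naïve average (+166.842 + -96.012)/2 = 35.415° is on the wrong side of the globe.)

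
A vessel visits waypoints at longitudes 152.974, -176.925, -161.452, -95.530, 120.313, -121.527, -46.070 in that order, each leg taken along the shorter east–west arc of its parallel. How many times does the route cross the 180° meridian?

Leg 1: +152.974° → -176.925°, shortest Δλ = 30.101° (east) — crosses 180°.
Leg 2: -176.925° → -161.452°, shortest Δλ = 15.473° (east) — does not cross 180°.
Leg 3: -161.452° → -95.530°, shortest Δλ = 65.922° (east) — does not cross 180°.
Leg 4: -95.530° → +120.313°, shortest Δλ = -144.157° (west) — crosses 180°.
Leg 5: +120.313° → -121.527°, shortest Δλ = 118.16° (east) — crosses 180°.
Leg 6: -121.527° → -46.070°, shortest Δλ = 75.457° (east) — does not cross 180°.
Total crossings: 3.

3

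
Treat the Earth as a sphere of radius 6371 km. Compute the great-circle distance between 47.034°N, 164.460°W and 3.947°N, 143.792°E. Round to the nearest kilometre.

Δλ = 143.792 − -164.460 = 308.252°; wrapped into (−180°, 180°]: -51.748°.
Δφ = 3.947 − 47.034 = -43.087°.
a = sin²(Δφ/2) + cos φ₁ · cos φ₂ · sin²(Δλ/2) = 0.264330.
c = 2·atan2(√a, √(1−a)) = 1.07999 rad → d = 6371·c ≈ 6880.60 km.

6881 km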